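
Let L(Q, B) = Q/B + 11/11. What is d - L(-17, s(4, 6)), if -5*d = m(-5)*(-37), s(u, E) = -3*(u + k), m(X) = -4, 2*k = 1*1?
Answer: -4301/135 ≈ -31.859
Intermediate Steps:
k = ½ (k = (1*1)/2 = (½)*1 = ½ ≈ 0.50000)
s(u, E) = -3/2 - 3*u (s(u, E) = -3*(u + ½) = -3*(½ + u) = -3/2 - 3*u)
L(Q, B) = 1 + Q/B (L(Q, B) = Q/B + 11*(1/11) = Q/B + 1 = 1 + Q/B)
d = -148/5 (d = -(-4)*(-37)/5 = -⅕*148 = -148/5 ≈ -29.600)
d - L(-17, s(4, 6)) = -148/5 - ((-3/2 - 3*4) - 17)/(-3/2 - 3*4) = -148/5 - ((-3/2 - 12) - 17)/(-3/2 - 12) = -148/5 - (-27/2 - 17)/(-27/2) = -148/5 - (-2)*(-61)/(27*2) = -148/5 - 1*61/27 = -148/5 - 61/27 = -4301/135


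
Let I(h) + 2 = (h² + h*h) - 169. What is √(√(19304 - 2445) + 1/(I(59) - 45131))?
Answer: √(-1065 + 40832100*√16859)/6390 ≈ 11.395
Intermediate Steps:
I(h) = -171 + 2*h² (I(h) = -2 + ((h² + h*h) - 169) = -2 + ((h² + h²) - 169) = -2 + (2*h² - 169) = -2 + (-169 + 2*h²) = -171 + 2*h²)
√(√(19304 - 2445) + 1/(I(59) - 45131)) = √(√(19304 - 2445) + 1/((-171 + 2*59²) - 45131)) = √(√16859 + 1/((-171 + 2*3481) - 45131)) = √(√16859 + 1/((-171 + 6962) - 45131)) = √(√16859 + 1/(6791 - 45131)) = √(√16859 + 1/(-38340)) = √(√16859 - 1/38340) = √(-1/38340 + √16859)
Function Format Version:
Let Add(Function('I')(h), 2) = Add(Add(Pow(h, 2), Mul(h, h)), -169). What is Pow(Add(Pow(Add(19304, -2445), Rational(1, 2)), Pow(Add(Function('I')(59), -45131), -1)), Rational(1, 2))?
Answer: Mul(Rational(1, 6390), Pow(Add(-1065, Mul(40832100, Pow(16859, Rational(1, 2)))), Rational(1, 2))) ≈ 11.395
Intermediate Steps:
Function('I')(h) = Add(-171, Mul(2, Pow(h, 2))) (Function('I')(h) = Add(-2, Add(Add(Pow(h, 2), Mul(h, h)), -169)) = Add(-2, Add(Add(Pow(h, 2), Pow(h, 2)), -169)) = Add(-2, Add(Mul(2, Pow(h, 2)), -169)) = Add(-2, Add(-169, Mul(2, Pow(h, 2)))) = Add(-171, Mul(2, Pow(h, 2))))
Pow(Add(Pow(Add(19304, -2445), Rational(1, 2)), Pow(Add(Function('I')(59), -45131), -1)), Rational(1, 2)) = Pow(Add(Pow(Add(19304, -2445), Rational(1, 2)), Pow(Add(Add(-171, Mul(2, Pow(59, 2))), -45131), -1)), Rational(1, 2)) = Pow(Add(Pow(16859, Rational(1, 2)), Pow(Add(Add(-171, Mul(2, 3481)), -45131), -1)), Rational(1, 2)) = Pow(Add(Pow(16859, Rational(1, 2)), Pow(Add(Add(-171, 6962), -45131), -1)), Rational(1, 2)) = Pow(Add(Pow(16859, Rational(1, 2)), Pow(Add(6791, -45131), -1)), Rational(1, 2)) = Pow(Add(Pow(16859, Rational(1, 2)), Pow(-38340, -1)), Rational(1, 2)) = Pow(Add(Pow(16859, Rational(1, 2)), Rational(-1, 38340)), Rational(1, 2)) = Pow(Add(Rational(-1, 38340), Pow(16859, Rational(1, 2))), Rational(1, 2))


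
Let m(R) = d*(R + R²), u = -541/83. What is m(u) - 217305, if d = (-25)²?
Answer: -1342152895/6889 ≈ -1.9483e+5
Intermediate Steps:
d = 625
u = -541/83 (u = -541*1/83 = -541/83 ≈ -6.5181)
m(R) = 625*R + 625*R² (m(R) = 625*(R + R²) = 625*R + 625*R²)
m(u) - 217305 = 625*(-541/83)*(1 - 541/83) - 217305 = 625*(-541/83)*(-458/83) - 217305 = 154861250/6889 - 217305 = -1342152895/6889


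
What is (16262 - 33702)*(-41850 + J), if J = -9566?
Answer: 896695040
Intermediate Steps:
(16262 - 33702)*(-41850 + J) = (16262 - 33702)*(-41850 - 9566) = -17440*(-51416) = 896695040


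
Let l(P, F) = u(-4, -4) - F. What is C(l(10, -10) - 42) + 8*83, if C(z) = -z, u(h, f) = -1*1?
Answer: 697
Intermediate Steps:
u(h, f) = -1
l(P, F) = -1 - F
C(l(10, -10) - 42) + 8*83 = -((-1 - 1*(-10)) - 42) + 8*83 = -((-1 + 10) - 42) + 664 = -(9 - 42) + 664 = -1*(-33) + 664 = 33 + 664 = 697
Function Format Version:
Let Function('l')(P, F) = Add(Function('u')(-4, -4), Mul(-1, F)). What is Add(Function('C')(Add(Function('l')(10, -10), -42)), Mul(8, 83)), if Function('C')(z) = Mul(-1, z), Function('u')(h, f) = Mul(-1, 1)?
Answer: 697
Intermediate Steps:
Function('u')(h, f) = -1
Function('l')(P, F) = Add(-1, Mul(-1, F))
Add(Function('C')(Add(Function('l')(10, -10), -42)), Mul(8, 83)) = Add(Mul(-1, Add(Add(-1, Mul(-1, -10)), -42)), Mul(8, 83)) = Add(Mul(-1, Add(Add(-1, 10), -42)), 664) = Add(Mul(-1, Add(9, -42)), 664) = Add(Mul(-1, -33), 664) = Add(33, 664) = 697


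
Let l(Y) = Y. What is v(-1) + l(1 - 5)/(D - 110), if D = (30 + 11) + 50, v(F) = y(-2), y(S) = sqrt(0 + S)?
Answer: 4/19 + I*sqrt(2) ≈ 0.21053 + 1.4142*I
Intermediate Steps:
y(S) = sqrt(S)
v(F) = I*sqrt(2) (v(F) = sqrt(-2) = I*sqrt(2))
D = 91 (D = 41 + 50 = 91)
v(-1) + l(1 - 5)/(D - 110) = I*sqrt(2) + (1 - 5)/(91 - 110) = I*sqrt(2) - 4/(-19) = I*sqrt(2) - 4*(-1/19) = I*sqrt(2) + 4/19 = 4/19 + I*sqrt(2)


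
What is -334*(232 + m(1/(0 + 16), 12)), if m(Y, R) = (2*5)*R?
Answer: -117568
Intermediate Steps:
m(Y, R) = 10*R
-334*(232 + m(1/(0 + 16), 12)) = -334*(232 + 10*12) = -334*(232 + 120) = -334*352 = -117568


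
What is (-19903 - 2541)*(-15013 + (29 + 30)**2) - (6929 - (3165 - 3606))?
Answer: 258816838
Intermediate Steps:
(-19903 - 2541)*(-15013 + (29 + 30)**2) - (6929 - (3165 - 3606)) = -22444*(-15013 + 59**2) - (6929 - 1*(-441)) = -22444*(-15013 + 3481) - (6929 + 441) = -22444*(-11532) - 1*7370 = 258824208 - 7370 = 258816838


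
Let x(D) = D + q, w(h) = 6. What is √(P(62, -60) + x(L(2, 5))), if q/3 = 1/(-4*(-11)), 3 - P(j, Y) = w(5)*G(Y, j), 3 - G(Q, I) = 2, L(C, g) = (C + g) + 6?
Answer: √4873/22 ≈ 3.1730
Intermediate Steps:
L(C, g) = 6 + C + g
G(Q, I) = 1 (G(Q, I) = 3 - 1*2 = 3 - 2 = 1)
P(j, Y) = -3 (P(j, Y) = 3 - 6 = -3)
q = 3/44 (q = 3/((-4*(-11))) = 3/44 ≈ 0.068182)
x(D) = 3/44 + D (x(D) = D + 3/44 = 3/44 + D)
√(P(62, -60) + x(L(2, 5))) = √(-3 + (3/44 + (6 + 2 + 5))) = √(-3 + (3/44 + 13)) = √(-3 + 575/44) = √(443/44) = √4873/22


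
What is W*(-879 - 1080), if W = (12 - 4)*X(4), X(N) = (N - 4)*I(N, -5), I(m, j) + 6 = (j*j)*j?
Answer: 0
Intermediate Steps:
I(m, j) = -6 + j³ (I(m, j) = -6 + (j*j)*j = -6 + j²*j = -6 + j³)
X(N) = 524 - 131*N (X(N) = (N - 4)*(-6 + (-5)³) = (-4 + N)*(-6 - 125) = (-4 + N)*(-131) = 524 - 131*N)
W = 0 (W = (12 - 4)*(524 - 131*4) = 8*(524 - 524) = 8*0 = 0)
W*(-879 - 1080) = 0*(-879 - 1080) = 0*(-1959) = 0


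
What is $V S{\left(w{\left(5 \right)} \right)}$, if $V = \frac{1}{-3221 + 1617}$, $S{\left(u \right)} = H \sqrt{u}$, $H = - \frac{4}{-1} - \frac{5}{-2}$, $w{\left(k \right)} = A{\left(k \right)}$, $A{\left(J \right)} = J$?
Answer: $- \frac{13 \sqrt{5}}{3208} \approx -0.0090614$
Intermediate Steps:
$w{\left(k \right)} = k$
$H = \frac{13}{2}$ ($H = \left(-4\right) \left(-1\right) - - \frac{5}{2} = 4 + \frac{5}{2} = \frac{13}{2} \approx 6.5$)
$S{\left(u \right)} = \frac{13 \sqrt{u}}{2}$
$V = - \frac{1}{1604}$ ($V = \frac{1}{-1604} = - \frac{1}{1604} \approx -0.00062344$)
$V S{\left(w{\left(5 \right)} \right)} = - \frac{\frac{13}{2} \sqrt{5}}{1604} = - \frac{13 \sqrt{5}}{3208}$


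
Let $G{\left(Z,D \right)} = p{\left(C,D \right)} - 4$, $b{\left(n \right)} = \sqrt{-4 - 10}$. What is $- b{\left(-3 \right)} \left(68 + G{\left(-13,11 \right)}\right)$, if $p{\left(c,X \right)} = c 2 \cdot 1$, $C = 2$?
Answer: $- 68 i \sqrt{14} \approx - 254.43 i$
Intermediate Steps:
$p{\left(c,X \right)} = 2 c$ ($p{\left(c,X \right)} = 2 c 1 = 2 c$)
$b{\left(n \right)} = i \sqrt{14}$ ($b{\left(n \right)} = \sqrt{-14} = i \sqrt{14}$)
$G{\left(Z,D \right)} = 0$ ($G{\left(Z,D \right)} = 2 \cdot 2 - 4 = 4 - 4 = 0$)
$- b{\left(-3 \right)} \left(68 + G{\left(-13,11 \right)}\right) = - i \sqrt{14} \left(68 + 0\right) = - i \sqrt{14} \cdot 68 = - 68 i \sqrt{14}$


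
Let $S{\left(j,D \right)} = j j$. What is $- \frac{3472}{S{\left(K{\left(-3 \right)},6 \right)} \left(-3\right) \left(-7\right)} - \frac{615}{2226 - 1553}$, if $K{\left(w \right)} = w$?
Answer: $- \frac{350413}{18171} \approx -19.284$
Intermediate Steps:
$S{\left(j,D \right)} = j^{2}$
$- \frac{3472}{S{\left(K{\left(-3 \right)},6 \right)} \left(-3\right) \left(-7\right)} - \frac{615}{2226 - 1553} = - \frac{3472}{\left(-3\right)^{2} \left(-3\right) \left(-7\right)} - \frac{615}{2226 - 1553} = - \frac{3472}{9 \left(-3\right) \left(-7\right)} - \frac{615}{673} = - \frac{3472}{\left(-27\right) \left(-7\right)} - \frac{615}{673} = - \frac{3472}{189} - \frac{615}{673} = \left(-3472\right) \frac{1}{189} - \frac{615}{673} = - \frac{496}{27} - \frac{615}{673} = - \frac{350413}{18171}$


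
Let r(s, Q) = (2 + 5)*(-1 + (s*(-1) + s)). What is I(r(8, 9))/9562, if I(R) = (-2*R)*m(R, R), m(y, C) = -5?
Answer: -5/683 ≈ -0.0073206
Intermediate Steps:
r(s, Q) = -7 (r(s, Q) = 7*(-1 + (-s + s)) = 7*(-1 + 0) = 7*(-1) = -7)
I(R) = 10*R (I(R) = -2*R*(-5) = 10*R)
I(r(8, 9))/9562 = (10*(-7))/9562 = -70*1/9562 = -5/683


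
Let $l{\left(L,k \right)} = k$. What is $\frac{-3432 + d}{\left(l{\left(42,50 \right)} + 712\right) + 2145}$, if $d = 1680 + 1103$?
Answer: $- \frac{649}{2907} \approx -0.22325$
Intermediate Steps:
$d = 2783$
$\frac{-3432 + d}{\left(l{\left(42,50 \right)} + 712\right) + 2145} = \frac{-3432 + 2783}{\left(50 + 712\right) + 2145} = - \frac{649}{762 + 2145} = - \frac{649}{2907}$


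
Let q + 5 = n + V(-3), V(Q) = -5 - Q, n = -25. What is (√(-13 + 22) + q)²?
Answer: 841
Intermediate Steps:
q = -32 (q = -5 + (-25 + (-5 - 1*(-3))) = -5 + (-25 + (-5 + 3)) = -5 + (-25 - 2) = -5 - 27 = -32)
(√(-13 + 22) + q)² = (√(-13 + 22) - 32)² = (√9 - 32)² = (3 - 32)² = (-29)² = 841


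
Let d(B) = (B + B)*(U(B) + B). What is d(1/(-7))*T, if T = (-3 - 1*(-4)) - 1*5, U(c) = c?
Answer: -16/49 ≈ -0.32653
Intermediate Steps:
d(B) = 4*B**2 (d(B) = (B + B)*(B + B) = (2*B)*(2*B) = 4*B**2)
T = -4 (T = (-3 + 4) - 5 = 1 - 5 = -4)
d(1/(-7))*T = (4*(1/(-7))**2)*(-4) = (4*(-1/7)**2)*(-4) = (4*(1/49))*(-4) = (4/49)*(-4) = -16/49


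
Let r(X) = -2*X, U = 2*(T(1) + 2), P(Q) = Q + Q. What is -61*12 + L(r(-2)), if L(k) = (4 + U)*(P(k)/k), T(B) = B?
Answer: -712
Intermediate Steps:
P(Q) = 2*Q
U = 6 (U = 2*(1 + 2) = 2*3 = 6)
L(k) = 20 (L(k) = (4 + 6)*((2*k)/k) = 10*2 = 20)
-61*12 + L(r(-2)) = -61*12 + 20 = -732 + 20 = -712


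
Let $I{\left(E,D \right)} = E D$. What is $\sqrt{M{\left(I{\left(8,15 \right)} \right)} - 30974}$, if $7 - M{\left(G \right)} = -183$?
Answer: $8 i \sqrt{481} \approx 175.45 i$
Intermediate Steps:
$I{\left(E,D \right)} = D E$
$M{\left(G \right)} = 190$ ($M{\left(G \right)} = 7 - -183 = 7 + 183 = 190$)
$\sqrt{M{\left(I{\left(8,15 \right)} \right)} - 30974} = \sqrt{190 - 30974} = \sqrt{-30784} = 8 i \sqrt{481}$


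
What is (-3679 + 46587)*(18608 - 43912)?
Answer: -1085744032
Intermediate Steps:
(-3679 + 46587)*(18608 - 43912) = 42908*(-25304) = -1085744032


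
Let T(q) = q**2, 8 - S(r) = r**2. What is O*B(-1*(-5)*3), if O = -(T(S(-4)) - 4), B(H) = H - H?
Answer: 0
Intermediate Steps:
B(H) = 0
S(r) = 8 - r**2
O = -60 (O = -((8 - 1*(-4)**2)**2 - 4) = -((8 - 1*16)**2 - 4) = -((8 - 16)**2 - 4) = -((-8)**2 - 4) = -(64 - 4) = -1*60 = -60)
O*B(-1*(-5)*3) = -60*0 = 0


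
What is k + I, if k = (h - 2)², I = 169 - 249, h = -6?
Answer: -16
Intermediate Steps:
I = -80
k = 64 (k = (-6 - 2)² = (-8)² = 64)
k + I = 64 - 80 = -16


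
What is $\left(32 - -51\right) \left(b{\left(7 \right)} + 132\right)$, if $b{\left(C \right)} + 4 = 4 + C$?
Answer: $11537$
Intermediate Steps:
$b{\left(C \right)} = C$ ($b{\left(C \right)} = -4 + \left(4 + C\right) = C$)
$\left(32 - -51\right) \left(b{\left(7 \right)} + 132\right) = \left(32 - -51\right) \left(7 + 132\right) = \left(32 + 51\right) 139 = 83 \cdot 139 = 11537$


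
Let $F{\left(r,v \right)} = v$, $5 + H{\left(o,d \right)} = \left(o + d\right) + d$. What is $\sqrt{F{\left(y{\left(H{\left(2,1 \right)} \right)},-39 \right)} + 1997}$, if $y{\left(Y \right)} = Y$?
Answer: $\sqrt{1958} \approx 44.249$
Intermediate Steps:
$H{\left(o,d \right)} = -5 + o + 2 d$ ($H{\left(o,d \right)} = -5 + \left(\left(o + d\right) + d\right) = -5 + \left(\left(d + o\right) + d\right) = -5 + \left(o + 2 d\right) = -5 + o + 2 d$)
$\sqrt{F{\left(y{\left(H{\left(2,1 \right)} \right)},-39 \right)} + 1997} = \sqrt{-39 + 1997} = \sqrt{1958}$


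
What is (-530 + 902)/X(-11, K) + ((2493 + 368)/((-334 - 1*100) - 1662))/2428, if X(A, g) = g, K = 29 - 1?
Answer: 473265157/35623616 ≈ 13.285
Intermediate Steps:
K = 28
(-530 + 902)/X(-11, K) + ((2493 + 368)/((-334 - 1*100) - 1662))/2428 = (-530 + 902)/28 + ((2493 + 368)/((-334 - 1*100) - 1662))/2428 = 372*(1/28) + (2861/((-334 - 100) - 1662))*(1/2428) = 93/7 + (2861/(-434 - 1662))*(1/2428) = 93/7 + (2861/(-2096))*(1/2428) = 93/7 + (2861*(-1/2096))*(1/2428) = 93/7 - 2861/2096*1/2428 = 93/7 - 2861/5089088 = 473265157/35623616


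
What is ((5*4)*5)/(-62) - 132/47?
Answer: -6442/1457 ≈ -4.4214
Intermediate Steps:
((5*4)*5)/(-62) - 132/47 = (20*5)*(-1/62) - 132*1/47 = 100*(-1/62) - 132/47 = -50/31 - 132/47 = -6442/1457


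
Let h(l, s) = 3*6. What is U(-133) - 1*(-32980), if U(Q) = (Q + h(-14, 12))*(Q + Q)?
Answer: 63570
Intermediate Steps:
h(l, s) = 18
U(Q) = 2*Q*(18 + Q) (U(Q) = (Q + 18)*(Q + Q) = (18 + Q)*(2*Q) = 2*Q*(18 + Q))
U(-133) - 1*(-32980) = 2*(-133)*(18 - 133) - 1*(-32980) = 2*(-133)*(-115) + 32980 = 30590 + 32980 = 63570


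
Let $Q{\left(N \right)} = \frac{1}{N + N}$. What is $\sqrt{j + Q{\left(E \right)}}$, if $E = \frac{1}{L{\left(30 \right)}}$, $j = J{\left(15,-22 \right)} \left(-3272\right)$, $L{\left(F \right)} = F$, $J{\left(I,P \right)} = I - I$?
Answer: $\sqrt{15} \approx 3.873$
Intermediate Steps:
$J{\left(I,P \right)} = 0$
$j = 0$ ($j = 0 \left(-3272\right) = 0$)
$E = \frac{1}{30} \approx 0.033333$
$Q{\left(N \right)} = \frac{1}{2 N}$
$\sqrt{j + Q{\left(E \right)}} = \sqrt{0 + \frac{\frac{1}{\frac{1}{30}}}{2}} = \sqrt{0 + \frac{1}{2} \cdot 30} = \sqrt{0 + 15} = \sqrt{15}$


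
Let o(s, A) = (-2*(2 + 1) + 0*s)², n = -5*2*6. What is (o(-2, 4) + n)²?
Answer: 576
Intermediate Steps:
n = -60 (n = -10*6 = -60)
o(s, A) = 36 (o(s, A) = (-2*3 + 0)² = (-6 + 0)² = (-6)² = 36)
(o(-2, 4) + n)² = (36 - 60)² = (-24)² = 576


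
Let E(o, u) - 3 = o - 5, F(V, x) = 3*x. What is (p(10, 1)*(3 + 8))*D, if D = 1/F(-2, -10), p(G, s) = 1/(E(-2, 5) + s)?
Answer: 11/90 ≈ 0.12222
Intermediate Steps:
E(o, u) = -2 + o (E(o, u) = 3 + (o - 5) = 3 + (-5 + o) = -2 + o)
p(G, s) = 1/(-4 + s) (p(G, s) = 1/((-2 - 2) + s) = 1/(-4 + s))
D = -1/30 (D = 1/(3*(-10)) = 1/(-30) = -1/30 ≈ -0.033333)
(p(10, 1)*(3 + 8))*D = ((3 + 8)/(-4 + 1))*(-1/30) = (11/(-3))*(-1/30) = -1/3*11*(-1/30) = -11/3*(-1/30) = 11/90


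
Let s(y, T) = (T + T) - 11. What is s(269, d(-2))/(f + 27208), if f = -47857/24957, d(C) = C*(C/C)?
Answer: -374355/678982199 ≈ -0.00055135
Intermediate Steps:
d(C) = C (d(C) = C*1 = C)
s(y, T) = -11 + 2*T (s(y, T) = 2*T - 11 = -11 + 2*T)
f = -47857/24957 (f = -47857*1/24957 = -47857/24957 ≈ -1.9176)
s(269, d(-2))/(f + 27208) = (-11 + 2*(-2))/(-47857/24957 + 27208) = (-11 - 4)/(678982199/24957) = -15*24957/678982199 = -374355/678982199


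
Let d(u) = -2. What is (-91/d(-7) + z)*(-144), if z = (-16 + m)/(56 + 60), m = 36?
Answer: -190728/29 ≈ -6576.8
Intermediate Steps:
z = 5/29 (z = (-16 + 36)/(56 + 60) = 20/116 = 20*(1/116) = 5/29 ≈ 0.17241)
(-91/d(-7) + z)*(-144) = (-91/(-2) + 5/29)*(-144) = (-91*(-½) + 5/29)*(-144) = (91/2 + 5/29)*(-144) = (2649/58)*(-144) = -190728/29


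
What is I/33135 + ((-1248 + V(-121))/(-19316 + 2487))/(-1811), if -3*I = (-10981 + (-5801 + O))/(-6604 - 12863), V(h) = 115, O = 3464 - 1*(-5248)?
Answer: -162562645219/3931812148384071 ≈ -4.1345e-5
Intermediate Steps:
O = 8712 (O = 3464 + 5248 = 8712)
I = -2690/19467 (I = -(-10981 + (-5801 + 8712))/(3*(-6604 - 12863)) = -(-10981 + 2911)/(3*(-19467)) = -(-2690)*(-1)/19467 = -⅓*2690/6489 = -2690/19467 ≈ -0.13818)
I/33135 + ((-1248 + V(-121))/(-19316 + 2487))/(-1811) = -2690/19467/33135 + ((-1248 + 115)/(-19316 + 2487))/(-1811) = -2690/19467*1/33135 - 1133/(-16829)*(-1/1811) = -538/129007809 - 1133*(-1/16829)*(-1/1811) = -538/129007809 + (1133/16829)*(-1/1811) = -538/129007809 - 1133/30477319 = -162562645219/3931812148384071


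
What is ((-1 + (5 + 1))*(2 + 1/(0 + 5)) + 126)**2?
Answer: 18769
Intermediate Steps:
((-1 + (5 + 1))*(2 + 1/(0 + 5)) + 126)**2 = ((-1 + 6)*(2 + 1/5) + 126)**2 = (5*(2 + 1/5) + 126)**2 = (5*(11/5) + 126)**2 = (11 + 126)**2 = 137**2 = 18769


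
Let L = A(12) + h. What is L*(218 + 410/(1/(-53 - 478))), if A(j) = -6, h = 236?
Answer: -50023160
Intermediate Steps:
L = 230 (L = -6 + 236 = 230)
L*(218 + 410/(1/(-53 - 478))) = 230*(218 + 410/(1/(-53 - 478))) = 230*(218 + 410/(1/(-531))) = 230*(218 + 410/(-1/531)) = 230*(218 + 410*(-531)) = 230*(218 - 217710) = 230*(-217492) = -50023160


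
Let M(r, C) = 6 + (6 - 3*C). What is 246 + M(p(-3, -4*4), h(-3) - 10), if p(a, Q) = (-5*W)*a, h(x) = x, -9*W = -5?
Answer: 297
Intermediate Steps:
W = 5/9 (W = -⅑*(-5) = 5/9 ≈ 0.55556)
p(a, Q) = -25*a/9 (p(a, Q) = (-5*5/9)*a = -25*a/9)
M(r, C) = 12 - 3*C
246 + M(p(-3, -4*4), h(-3) - 10) = 246 + (12 - 3*(-3 - 10)) = 246 + (12 - 3*(-13)) = 246 + (12 + 39) = 246 + 51 = 297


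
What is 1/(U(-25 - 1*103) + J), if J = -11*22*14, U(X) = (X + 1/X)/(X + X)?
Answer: -32768/111001599 ≈ -0.00029520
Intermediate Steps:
U(X) = (X + 1/X)/(2*X) (U(X) = (X + 1/X)/((2*X)) = (X + 1/X)*(1/(2*X)) = (X + 1/X)/(2*X))
J = -3388 (J = -242*14 = -3388)
1/(U(-25 - 1*103) + J) = 1/((1 + (-25 - 1*103)²)/(2*(-25 - 1*103)²) - 3388) = 1/((1 + (-25 - 103)²)/(2*(-25 - 103)²) - 3388) = 1/((½)*(1 + (-128)²)/(-128)² - 3388) = 1/((½)*(1/16384)*(1 + 16384) - 3388) = 1/((½)*(1/16384)*16385 - 3388) = 1/(16385/32768 - 3388) = 1/(-111001599/32768) = -32768/111001599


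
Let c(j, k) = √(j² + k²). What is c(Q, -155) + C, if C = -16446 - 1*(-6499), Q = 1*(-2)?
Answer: -9947 + √24029 ≈ -9792.0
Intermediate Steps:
Q = -2
C = -9947 (C = -16446 + 6499 = -9947)
c(Q, -155) + C = √((-2)² + (-155)²) - 9947 = √(4 + 24025) - 9947 = √24029 - 9947 = -9947 + √24029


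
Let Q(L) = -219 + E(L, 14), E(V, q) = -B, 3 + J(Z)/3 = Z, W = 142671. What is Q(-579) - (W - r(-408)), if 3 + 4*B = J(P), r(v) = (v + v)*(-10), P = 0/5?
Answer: -134727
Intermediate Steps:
P = 0 (P = 0*(1/5) = 0)
J(Z) = -9 + 3*Z
r(v) = -20*v (r(v) = (2*v)*(-10) = -20*v)
B = -3 (B = -3/4 + (-9 + 3*0)/4 = -3/4 + (-9 + 0)/4 = -3/4 + (1/4)*(-9) = -3/4 - 9/4 = -3)
E(V, q) = 3 (E(V, q) = -1*(-3) = 3)
Q(L) = -216 (Q(L) = -219 + 3 = -216)
Q(-579) - (W - r(-408)) = -216 - (142671 - (-20)*(-408)) = -216 - (142671 - 1*8160) = -216 - (142671 - 8160) = -216 - 1*134511 = -216 - 134511 = -134727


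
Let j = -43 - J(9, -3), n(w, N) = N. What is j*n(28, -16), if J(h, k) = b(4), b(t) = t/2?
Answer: 720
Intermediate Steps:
b(t) = t/2 (b(t) = t*(½) = t/2)
J(h, k) = 2 (J(h, k) = (½)*4 = 2)
j = -45 (j = -43 - 1*2 = -43 - 2 = -45)
j*n(28, -16) = -45*(-16) = 720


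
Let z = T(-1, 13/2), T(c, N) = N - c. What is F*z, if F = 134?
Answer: 1005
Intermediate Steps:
z = 15/2 (z = 13/2 - 1*(-1) = 13*(½) + 1 = 13/2 + 1 = 15/2 ≈ 7.5000)
F*z = 134*(15/2) = 1005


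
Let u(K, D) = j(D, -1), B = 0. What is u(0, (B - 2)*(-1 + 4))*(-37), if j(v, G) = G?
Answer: 37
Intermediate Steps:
u(K, D) = -1
u(0, (B - 2)*(-1 + 4))*(-37) = -1*(-37) = 37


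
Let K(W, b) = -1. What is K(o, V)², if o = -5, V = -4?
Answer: 1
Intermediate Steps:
K(o, V)² = (-1)² = 1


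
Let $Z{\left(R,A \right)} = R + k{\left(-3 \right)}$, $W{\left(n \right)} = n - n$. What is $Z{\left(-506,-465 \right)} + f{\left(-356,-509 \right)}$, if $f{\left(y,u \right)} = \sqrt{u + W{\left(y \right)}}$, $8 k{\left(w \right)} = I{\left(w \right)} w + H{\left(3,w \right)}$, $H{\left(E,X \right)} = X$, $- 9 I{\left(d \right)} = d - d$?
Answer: $- \frac{4051}{8} + i \sqrt{509} \approx -506.38 + 22.561 i$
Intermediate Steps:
$W{\left(n \right)} = 0$
$I{\left(d \right)} = 0$ ($I{\left(d \right)} = - \frac{d - d}{9} = \left(- \frac{1}{9}\right) 0 = 0$)
$k{\left(w \right)} = \frac{w}{8}$ ($k{\left(w \right)} = \frac{0 w + w}{8} = \frac{0 + w}{8} = \frac{w}{8}$)
$f{\left(y,u \right)} = \sqrt{u}$ ($f{\left(y,u \right)} = \sqrt{u + 0} = \sqrt{u}$)
$Z{\left(R,A \right)} = - \frac{3}{8} + R$ ($Z{\left(R,A \right)} = R + \frac{1}{8} \left(-3\right) = R - \frac{3}{8} = - \frac{3}{8} + R$)
$Z{\left(-506,-465 \right)} + f{\left(-356,-509 \right)} = \left(- \frac{3}{8} - 506\right) + \sqrt{-509} = - \frac{4051}{8} + i \sqrt{509}$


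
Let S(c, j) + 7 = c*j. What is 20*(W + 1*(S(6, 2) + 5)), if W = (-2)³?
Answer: 40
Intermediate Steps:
S(c, j) = -7 + c*j
W = -8
20*(W + 1*(S(6, 2) + 5)) = 20*(-8 + 1*((-7 + 6*2) + 5)) = 20*(-8 + 1*((-7 + 12) + 5)) = 20*(-8 + 1*(5 + 5)) = 20*(-8 + 1*10) = 20*(-8 + 10) = 20*2 = 40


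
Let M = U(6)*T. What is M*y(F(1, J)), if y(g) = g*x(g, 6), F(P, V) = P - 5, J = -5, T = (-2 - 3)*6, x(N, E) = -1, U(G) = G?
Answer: -720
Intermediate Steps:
T = -30 (T = -5*6 = -30)
F(P, V) = -5 + P
y(g) = -g (y(g) = g*(-1) = -g)
M = -180 (M = 6*(-30) = -180)
M*y(F(1, J)) = -(-180)*(-5 + 1) = -(-180)*(-4) = -180*4 = -720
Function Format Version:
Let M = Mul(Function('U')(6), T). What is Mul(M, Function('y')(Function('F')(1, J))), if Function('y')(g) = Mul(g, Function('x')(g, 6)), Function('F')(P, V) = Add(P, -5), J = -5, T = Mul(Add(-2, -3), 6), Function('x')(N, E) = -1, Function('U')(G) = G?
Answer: -720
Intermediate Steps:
T = -30 (T = Mul(-5, 6) = -30)
Function('F')(P, V) = Add(-5, P)
Function('y')(g) = Mul(-1, g) (Function('y')(g) = Mul(g, -1) = Mul(-1, g))
M = -180 (M = Mul(6, -30) = -180)
Mul(M, Function('y')(Function('F')(1, J))) = Mul(-180, Mul(-1, Add(-5, 1))) = Mul(-180, Mul(-1, -4)) = Mul(-180, 4) = -720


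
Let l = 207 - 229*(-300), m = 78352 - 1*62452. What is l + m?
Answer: 84807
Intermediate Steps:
m = 15900 (m = 78352 - 62452 = 15900)
l = 68907 (l = 207 + 68700 = 68907)
l + m = 68907 + 15900 = 84807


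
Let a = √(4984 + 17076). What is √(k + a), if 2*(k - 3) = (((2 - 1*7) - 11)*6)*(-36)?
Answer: √(1731 + 2*√5515) ≈ 43.354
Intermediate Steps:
a = 2*√5515 (a = √22060 = 2*√5515 ≈ 148.53)
k = 1731 (k = 3 + ((((2 - 1*7) - 11)*6)*(-36))/2 = 3 + ((((2 - 7) - 11)*6)*(-36))/2 = 3 + (((-5 - 11)*6)*(-36))/2 = 3 + (-16*6*(-36))/2 = 3 + (-96*(-36))/2 = 3 + (½)*3456 = 3 + 1728 = 1731)
√(k + a) = √(1731 + 2*√5515)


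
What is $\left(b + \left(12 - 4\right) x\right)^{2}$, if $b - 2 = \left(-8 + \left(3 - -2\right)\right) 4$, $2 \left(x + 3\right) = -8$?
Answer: $4356$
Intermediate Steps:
$x = -7$ ($x = -3 + \frac{1}{2} \left(-8\right) = -3 - 4 = -7$)
$b = -10$ ($b = 2 + \left(-8 + \left(3 - -2\right)\right) 4 = 2 + \left(-8 + \left(3 + 2\right)\right) 4 = 2 + \left(-8 + 5\right) 4 = 2 - 12 = -10$)
$\left(b + \left(12 - 4\right) x\right)^{2} = \left(-10 + \left(12 - 4\right) \left(-7\right)\right)^{2} = \left(-10 + 8 \left(-7\right)\right)^{2} = \left(-10 - 56\right)^{2} = \left(-66\right)^{2} = 4356$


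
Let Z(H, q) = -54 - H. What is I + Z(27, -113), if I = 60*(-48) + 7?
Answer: -2954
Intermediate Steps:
I = -2873 (I = -2880 + 7 = -2873)
I + Z(27, -113) = -2873 + (-54 - 1*27) = -2873 + (-54 - 27) = -2873 - 81 = -2954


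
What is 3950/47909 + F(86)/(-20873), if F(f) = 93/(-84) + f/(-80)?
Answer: 23114810399/280001275960 ≈ 0.082553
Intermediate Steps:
F(f) = -31/28 - f/80 (F(f) = 93*(-1/84) + f*(-1/80) = -31/28 - f/80)
3950/47909 + F(86)/(-20873) = 3950/47909 + (-31/28 - 1/80*86)/(-20873) = 3950*(1/47909) + (-31/28 - 43/40)*(-1/20873) = 3950/47909 - 611/280*(-1/20873) = 3950/47909 + 611/5844440 = 23114810399/280001275960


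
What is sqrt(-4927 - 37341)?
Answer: 2*I*sqrt(10567) ≈ 205.59*I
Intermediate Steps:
sqrt(-4927 - 37341) = sqrt(-42268) = 2*I*sqrt(10567)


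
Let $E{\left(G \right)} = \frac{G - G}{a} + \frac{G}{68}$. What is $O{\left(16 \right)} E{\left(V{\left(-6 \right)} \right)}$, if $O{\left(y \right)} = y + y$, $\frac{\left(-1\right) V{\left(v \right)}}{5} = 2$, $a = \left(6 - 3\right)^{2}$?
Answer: $- \frac{80}{17} \approx -4.7059$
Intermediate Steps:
$a = 9$ ($a = 3^{2} = 9$)
$V{\left(v \right)} = -10$ ($V{\left(v \right)} = \left(-5\right) 2 = -10$)
$O{\left(y \right)} = 2 y$
$E{\left(G \right)} = \frac{G}{68}$ ($E{\left(G \right)} = \frac{G - G}{9} + \frac{G}{68} = 0 \cdot \frac{1}{9} + G \frac{1}{68} = 0 + \frac{G}{68} = \frac{G}{68}$)
$O{\left(16 \right)} E{\left(V{\left(-6 \right)} \right)} = 2 \cdot 16 \cdot \frac{1}{68} \left(-10\right) = 32 \left(- \frac{5}{34}\right) = - \frac{80}{17}$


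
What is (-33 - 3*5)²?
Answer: 2304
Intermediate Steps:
(-33 - 3*5)² = (-33 - 15)² = (-48)² = 2304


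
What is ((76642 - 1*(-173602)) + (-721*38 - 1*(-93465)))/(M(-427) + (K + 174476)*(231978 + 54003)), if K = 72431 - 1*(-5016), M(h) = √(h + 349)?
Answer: 7596228852284331/1730169870980109360149 - 105437*I*√78/1730169870980109360149 ≈ 4.3905e-6 - 5.3821e-16*I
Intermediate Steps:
M(h) = √(349 + h)
K = 77447 (K = 72431 + 5016 = 77447)
((76642 - 1*(-173602)) + (-721*38 - 1*(-93465)))/(M(-427) + (K + 174476)*(231978 + 54003)) = ((76642 - 1*(-173602)) + (-721*38 - 1*(-93465)))/(√(349 - 427) + (77447 + 174476)*(231978 + 54003)) = ((76642 + 173602) + (-27398 + 93465))/(√(-78) + 251923*285981) = (250244 + 66067)/(I*√78 + 72045191463) = 316311/(72045191463 + I*√78)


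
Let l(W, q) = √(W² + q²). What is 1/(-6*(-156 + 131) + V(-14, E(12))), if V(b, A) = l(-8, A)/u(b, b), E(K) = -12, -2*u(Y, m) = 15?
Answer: 16875/2530834 + 30*√13/1265417 ≈ 0.0067532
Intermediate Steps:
u(Y, m) = -15/2 (u(Y, m) = -½*15 = -15/2)
V(b, A) = -2*√(64 + A²)/15 (V(b, A) = √((-8)² + A²)/(-15/2) = √(64 + A²)*(-2/15) = -2*√(64 + A²)/15)
1/(-6*(-156 + 131) + V(-14, E(12))) = 1/(-6*(-156 + 131) - 2*√(64 + (-12)²)/15) = 1/(-6*(-25) - 2*√(64 + 144)/15) = 1/(150 - 8*√13/15)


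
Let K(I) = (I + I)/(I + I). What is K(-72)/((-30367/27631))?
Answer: -27631/30367 ≈ -0.90990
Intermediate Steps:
K(I) = 1 (K(I) = (2*I)/((2*I)) = (2*I)*(1/(2*I)) = 1)
K(-72)/((-30367/27631)) = 1/(-30367/27631) = 1*(-27631/30367) = -27631/30367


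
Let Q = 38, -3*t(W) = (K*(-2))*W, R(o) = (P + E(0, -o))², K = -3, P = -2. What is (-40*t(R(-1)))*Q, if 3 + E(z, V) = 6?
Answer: 3040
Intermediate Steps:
E(z, V) = 3 (E(z, V) = -3 + 6 = 3)
R(o) = 1 (R(o) = (-2 + 3)² = 1² = 1)
t(W) = -2*W (t(W) = -(-3*(-2))*W/3 = -2*W)
(-40*t(R(-1)))*Q = -(-80)*38 = -40*(-2)*38 = 80*38 = 3040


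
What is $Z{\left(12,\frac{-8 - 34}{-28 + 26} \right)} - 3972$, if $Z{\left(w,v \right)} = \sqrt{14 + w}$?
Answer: $-3972 + \sqrt{26} \approx -3966.9$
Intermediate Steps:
$Z{\left(12,\frac{-8 - 34}{-28 + 26} \right)} - 3972 = \sqrt{14 + 12} - 3972 = \sqrt{26} - 3972 = -3972 + \sqrt{26}$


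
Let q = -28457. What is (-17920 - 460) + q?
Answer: -46837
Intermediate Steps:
(-17920 - 460) + q = (-17920 - 460) - 28457 = -18380 - 28457 = -46837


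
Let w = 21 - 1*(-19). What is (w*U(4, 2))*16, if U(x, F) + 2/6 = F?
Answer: 3200/3 ≈ 1066.7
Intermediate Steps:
U(x, F) = -1/3 + F
w = 40 (w = 21 + 19 = 40)
(w*U(4, 2))*16 = (40*(-1/3 + 2))*16 = (40*(5/3))*16 = (200/3)*16 = 3200/3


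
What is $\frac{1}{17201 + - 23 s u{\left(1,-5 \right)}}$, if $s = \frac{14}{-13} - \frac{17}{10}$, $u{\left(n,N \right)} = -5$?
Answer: $\frac{26}{438923} \approx 5.9236 \cdot 10^{-5}$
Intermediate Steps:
$s = - \frac{361}{130}$ ($s = 14 \left(- \frac{1}{13}\right) - \frac{17}{10} = - \frac{14}{13} - \frac{17}{10} = - \frac{361}{130} \approx -2.7769$)
$\frac{1}{17201 + - 23 s u{\left(1,-5 \right)}} = \frac{1}{17201 + \left(-23\right) \left(- \frac{361}{130}\right) \left(-5\right)} = \frac{1}{17201 + \frac{8303}{130} \left(-5\right)} = \frac{1}{17201 - \frac{8303}{26}} = \frac{1}{\frac{438923}{26}} = \frac{26}{438923}$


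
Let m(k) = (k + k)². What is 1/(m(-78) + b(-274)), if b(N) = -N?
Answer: 1/24610 ≈ 4.0634e-5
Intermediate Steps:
m(k) = 4*k² (m(k) = (2*k)² = 4*k²)
1/(m(-78) + b(-274)) = 1/(4*(-78)² - 1*(-274)) = 1/(4*6084 + 274) = 1/(24336 + 274) = 1/24610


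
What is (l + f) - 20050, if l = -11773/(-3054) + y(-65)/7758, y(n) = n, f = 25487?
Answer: 10742467309/1974411 ≈ 5440.8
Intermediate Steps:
l = 7594702/1974411 (l = -11773/(-3054) - 65/7758 = -11773*(-1/3054) - 65*1/7758 = 11773/3054 - 65/7758 = 7594702/1974411 ≈ 3.8466)
(l + f) - 20050 = (7594702/1974411 + 25487) - 20050 = 50329407859/1974411 - 20050 = 10742467309/1974411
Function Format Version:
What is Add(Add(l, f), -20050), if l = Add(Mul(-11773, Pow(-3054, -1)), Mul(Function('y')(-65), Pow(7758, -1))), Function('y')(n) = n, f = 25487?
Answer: Rational(10742467309, 1974411) ≈ 5440.8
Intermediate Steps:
l = Rational(7594702, 1974411) (l = Add(Mul(-11773, Pow(-3054, -1)), Mul(-65, Pow(7758, -1))) = Add(Mul(-11773, Rational(-1, 3054)), Mul(-65, Rational(1, 7758))) = Add(Rational(11773, 3054), Rational(-65, 7758)) = Rational(7594702, 1974411) ≈ 3.8466)
Add(Add(l, f), -20050) = Add(Add(Rational(7594702, 1974411), 25487), -20050) = Add(Rational(50329407859, 1974411), -20050) = Rational(10742467309, 1974411)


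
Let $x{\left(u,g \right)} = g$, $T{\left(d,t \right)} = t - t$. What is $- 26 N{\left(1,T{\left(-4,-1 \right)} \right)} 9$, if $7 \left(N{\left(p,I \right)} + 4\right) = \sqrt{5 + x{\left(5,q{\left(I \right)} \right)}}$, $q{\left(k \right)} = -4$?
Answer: $\frac{6318}{7} \approx 902.57$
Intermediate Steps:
$T{\left(d,t \right)} = 0$
$N{\left(p,I \right)} = - \frac{27}{7}$ ($N{\left(p,I \right)} = -4 + \frac{\sqrt{5 - 4}}{7} = -4 + \frac{\sqrt{1}}{7} = -4 + \frac{1}{7} \cdot 1 = -4 + \frac{1}{7} = - \frac{27}{7}$)
$- 26 N{\left(1,T{\left(-4,-1 \right)} \right)} 9 = \left(-26\right) \left(- \frac{27}{7}\right) 9 = \frac{702}{7} \cdot 9 = \frac{6318}{7}$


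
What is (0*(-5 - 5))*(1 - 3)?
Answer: 0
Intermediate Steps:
(0*(-5 - 5))*(1 - 3) = (0*(-10))*(-2) = 0*(-2) = 0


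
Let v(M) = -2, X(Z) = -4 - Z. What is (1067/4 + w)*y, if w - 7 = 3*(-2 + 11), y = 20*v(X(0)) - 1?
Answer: -49323/4 ≈ -12331.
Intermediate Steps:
y = -41 (y = 20*(-2) - 1 = -40 - 1 = -41)
w = 34 (w = 7 + 3*(-2 + 11) = 7 + 3*9 = 7 + 27 = 34)
(1067/4 + w)*y = (1067/4 + 34)*(-41) = (1203/4)*(-41) = -49323/4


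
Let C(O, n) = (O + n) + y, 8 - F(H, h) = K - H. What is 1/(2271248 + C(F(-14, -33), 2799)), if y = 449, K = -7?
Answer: 1/2274497 ≈ 4.3966e-7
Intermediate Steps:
F(H, h) = 15 + H (F(H, h) = 8 - (-7 - H) = 8 + (7 + H) = 15 + H)
C(O, n) = 449 + O + n (C(O, n) = (O + n) + 449 = 449 + O + n)
1/(2271248 + C(F(-14, -33), 2799)) = 1/(2271248 + (449 + (15 - 14) + 2799)) = 1/(2271248 + (449 + 1 + 2799)) = 1/(2271248 + 3249) = 1/2274497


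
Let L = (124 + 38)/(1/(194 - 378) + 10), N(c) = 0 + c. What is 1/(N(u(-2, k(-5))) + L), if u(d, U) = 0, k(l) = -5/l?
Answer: 613/9936 ≈ 0.061695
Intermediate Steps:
N(c) = c
L = 9936/613 (L = 162/(1/(-184) + 10) = 162/(-1/184 + 10) = 162/(1839/184) = 162*(184/1839) = 9936/613 ≈ 16.209)
1/(N(u(-2, k(-5))) + L) = 1/(0 + 9936/613) = 1/(9936/613) = 613/9936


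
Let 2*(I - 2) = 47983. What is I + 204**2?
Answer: 131219/2 ≈ 65610.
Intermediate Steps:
I = 47987/2 (I = 2 + (1/2)*47983 = 2 + 47983/2 = 47987/2 ≈ 23994.)
I + 204**2 = 47987/2 + 204**2 = 47987/2 + 41616 = 131219/2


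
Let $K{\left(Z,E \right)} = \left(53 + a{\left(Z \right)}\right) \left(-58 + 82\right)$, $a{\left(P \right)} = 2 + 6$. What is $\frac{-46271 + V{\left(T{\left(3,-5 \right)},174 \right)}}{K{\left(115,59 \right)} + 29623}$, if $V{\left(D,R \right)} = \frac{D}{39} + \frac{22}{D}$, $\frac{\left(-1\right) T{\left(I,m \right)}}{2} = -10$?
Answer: $- \frac{18045061}{12123930} \approx -1.4884$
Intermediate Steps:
$a{\left(P \right)} = 8$
$T{\left(I,m \right)} = 20$ ($T{\left(I,m \right)} = \left(-2\right) \left(-10\right) = 20$)
$V{\left(D,R \right)} = \frac{22}{D} + \frac{D}{39}$ ($V{\left(D,R \right)} = D \frac{1}{39} + \frac{22}{D} = \frac{D}{39} + \frac{22}{D} = \frac{22}{D} + \frac{D}{39}$)
$K{\left(Z,E \right)} = 1464$ ($K{\left(Z,E \right)} = \left(53 + 8\right) \left(-58 + 82\right) = 61 \cdot 24 = 1464$)
$\frac{-46271 + V{\left(T{\left(3,-5 \right)},174 \right)}}{K{\left(115,59 \right)} + 29623} = \frac{-46271 + \left(\frac{22}{20} + \frac{1}{39} \cdot 20\right)}{1464 + 29623} = \frac{-46271 + \left(22 \cdot \frac{1}{20} + \frac{20}{39}\right)}{31087} = \left(-46271 + \left(\frac{11}{10} + \frac{20}{39}\right)\right) \frac{1}{31087} = \left(-46271 + \frac{629}{390}\right) \frac{1}{31087} = \left(- \frac{18045061}{390}\right) \frac{1}{31087} = - \frac{18045061}{12123930}$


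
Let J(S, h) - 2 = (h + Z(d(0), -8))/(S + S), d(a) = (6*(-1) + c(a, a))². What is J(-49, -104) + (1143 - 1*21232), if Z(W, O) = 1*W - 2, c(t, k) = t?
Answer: -140604/7 ≈ -20086.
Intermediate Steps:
d(a) = (-6 + a)² (d(a) = (6*(-1) + a)² = (-6 + a)²)
Z(W, O) = -2 + W (Z(W, O) = W - 2 = -2 + W)
J(S, h) = 2 + (34 + h)/(2*S) (J(S, h) = 2 + (h + (-2 + (-6 + 0)²))/(S + S) = 2 + (h + (-2 + (-6)²))/((2*S)) = 2 + (h + (-2 + 36))*(1/(2*S)) = 2 + (h + 34)*(1/(2*S)) = 2 + (34 + h)*(1/(2*S)) = 2 + (34 + h)/(2*S))
J(-49, -104) + (1143 - 1*21232) = (½)*(34 - 104 + 4*(-49))/(-49) + (1143 - 1*21232) = (½)*(-1/49)*(34 - 104 - 196) + (1143 - 21232) = (½)*(-1/49)*(-266) - 20089 = 19/7 - 20089 = -140604/7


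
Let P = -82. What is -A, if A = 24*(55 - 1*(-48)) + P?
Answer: -2390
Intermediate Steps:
A = 2390 (A = 24*(55 - 1*(-48)) - 82 = 24*(55 + 48) - 82 = 24*103 - 82 = 2472 - 82 = 2390)
-A = -1*2390 = -2390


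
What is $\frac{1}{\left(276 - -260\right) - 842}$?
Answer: $- \frac{1}{306} \approx -0.003268$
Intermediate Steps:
$\frac{1}{\left(276 - -260\right) - 842} = \frac{1}{\left(276 + 260\right) - 842} = \frac{1}{536 - 842} = \frac{1}{-306} = - \frac{1}{306}$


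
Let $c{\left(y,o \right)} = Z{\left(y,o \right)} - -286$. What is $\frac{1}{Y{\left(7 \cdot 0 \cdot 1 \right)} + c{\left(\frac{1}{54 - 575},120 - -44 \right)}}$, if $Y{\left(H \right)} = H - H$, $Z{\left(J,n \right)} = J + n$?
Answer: $\frac{521}{234449} \approx 0.0022222$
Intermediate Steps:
$Y{\left(H \right)} = 0$
$c{\left(y,o \right)} = 286 + o + y$ ($c{\left(y,o \right)} = \left(y + o\right) - -286 = \left(o + y\right) + 286 = 286 + o + y$)
$\frac{1}{Y{\left(7 \cdot 0 \cdot 1 \right)} + c{\left(\frac{1}{54 - 575},120 - -44 \right)}} = \frac{1}{0 + \left(286 + \left(120 - -44\right) + \frac{1}{54 - 575}\right)} = \frac{1}{0 + \left(286 + \left(120 + 44\right) + \frac{1}{-521}\right)} = \frac{1}{0 + \left(286 + 164 - \frac{1}{521}\right)} = \frac{1}{0 + \frac{234449}{521}} = \frac{1}{\frac{234449}{521}} = \frac{521}{234449}$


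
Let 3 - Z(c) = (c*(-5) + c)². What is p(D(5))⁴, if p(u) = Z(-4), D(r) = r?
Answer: 4097152081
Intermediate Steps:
Z(c) = 3 - 16*c² (Z(c) = 3 - (c*(-5) + c)² = 3 - (-5*c + c)² = 3 - (-4*c)² = 3 - 16*c²)
p(u) = -253 (p(u) = 3 - 16*(-4)² = 3 - 16*16 = 3 - 256 = -253)
p(D(5))⁴ = (-253)⁴ = 4097152081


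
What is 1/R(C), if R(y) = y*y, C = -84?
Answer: 1/7056 ≈ 0.00014172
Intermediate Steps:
R(y) = y²
1/R(C) = 1/((-84)²) = 1/7056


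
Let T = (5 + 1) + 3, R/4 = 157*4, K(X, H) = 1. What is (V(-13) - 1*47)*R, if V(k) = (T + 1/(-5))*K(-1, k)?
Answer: -479792/5 ≈ -95958.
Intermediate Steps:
R = 2512 (R = 4*(157*4) = 4*628 = 2512)
T = 9 (T = 6 + 3 = 9)
V(k) = 44/5 (V(k) = (9 + 1/(-5))*1 = (9 - 1/5)*1 = (44/5)*1 = 44/5)
(V(-13) - 1*47)*R = (44/5 - 1*47)*2512 = (44/5 - 47)*2512 = -191/5*2512 = -479792/5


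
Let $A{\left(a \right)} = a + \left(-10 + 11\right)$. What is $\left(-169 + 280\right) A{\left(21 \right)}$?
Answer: $2442$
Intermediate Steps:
$A{\left(a \right)} = 1 + a$ ($A{\left(a \right)} = a + 1 = 1 + a$)
$\left(-169 + 280\right) A{\left(21 \right)} = \left(-169 + 280\right) \left(1 + 21\right) = 111 \cdot 22 = 2442$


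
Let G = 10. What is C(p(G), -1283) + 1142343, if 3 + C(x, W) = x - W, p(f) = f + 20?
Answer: 1143653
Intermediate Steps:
p(f) = 20 + f
C(x, W) = -3 + x - W (C(x, W) = -3 + (x - W) = -3 + x - W)
C(p(G), -1283) + 1142343 = (-3 + (20 + 10) - 1*(-1283)) + 1142343 = (-3 + 30 + 1283) + 1142343 = 1310 + 1142343 = 1143653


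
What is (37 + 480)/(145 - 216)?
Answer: -517/71 ≈ -7.2817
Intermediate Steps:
(37 + 480)/(145 - 216) = 517/(-71) = 517*(-1/71) = -517/71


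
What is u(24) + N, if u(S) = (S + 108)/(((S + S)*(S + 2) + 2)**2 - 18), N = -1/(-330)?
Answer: 803021/257809530 ≈ 0.0031148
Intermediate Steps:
N = 1/330 (N = -1*(-1/330) = 1/330 ≈ 0.0030303)
u(S) = (108 + S)/(-18 + (2 + 2*S*(2 + S))**2) (u(S) = (108 + S)/(((2*S)*(2 + S) + 2)**2 - 18) = (108 + S)/((2*S*(2 + S) + 2)**2 - 18) = (108 + S)/((2 + 2*S*(2 + S))**2 - 18) = (108 + S)/(-18 + (2 + 2*S*(2 + S))**2))
u(24) + N = (108 + 24)/(2*(-9 + 2*(1 + 24**2 + 2*24)**2)) + 1/330 = (1/2)*132/(-9 + 2*(1 + 576 + 48)**2) + 1/330 = (1/2)*132/(-9 + 2*625**2) + 1/330 = (1/2)*132/(-9 + 2*390625) + 1/330 = (1/2)*132/(-9 + 781250) + 1/330 = (1/2)*132/781241 + 1/330 = (1/2)*(1/781241)*132 + 1/330 = 66/781241 + 1/330 = 803021/257809530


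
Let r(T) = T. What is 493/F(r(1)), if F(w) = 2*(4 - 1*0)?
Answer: 493/8 ≈ 61.625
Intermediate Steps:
F(w) = 8 (F(w) = 2*(4 + 0) = 2*4 = 8)
493/F(r(1)) = 493/8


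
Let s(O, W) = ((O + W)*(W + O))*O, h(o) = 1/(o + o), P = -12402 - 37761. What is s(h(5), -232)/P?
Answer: -1792587/16721000 ≈ -0.10721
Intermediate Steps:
P = -50163
h(o) = 1/(2*o)
s(O, W) = O*(O + W)² (s(O, W) = ((O + W)*(O + W))*O = (O + W)²*O = O*(O + W)²)
s(h(5), -232)/P = (((½)/5)*((½)/5 - 232)²)/(-50163) = (((½)*(⅕))*((½)*(⅕) - 232)²)*(-1/50163) = ((⅒ - 232)²/10)*(-1/50163) = ((-2319/10)²/10)*(-1/50163) = ((⅒)*(5377761/100))*(-1/50163) = (5377761/1000)*(-1/50163) = -1792587/16721000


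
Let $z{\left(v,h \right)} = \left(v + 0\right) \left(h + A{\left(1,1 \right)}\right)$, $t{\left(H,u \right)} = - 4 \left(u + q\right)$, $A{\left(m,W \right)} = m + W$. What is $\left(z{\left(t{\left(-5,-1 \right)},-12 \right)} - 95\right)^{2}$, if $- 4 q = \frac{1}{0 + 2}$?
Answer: $19600$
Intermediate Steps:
$q = - \frac{1}{8}$ ($q = - \frac{1}{4 \left(0 + 2\right)} = - \frac{1}{4 \cdot 2} = \left(- \frac{1}{4}\right) \frac{1}{2} = - \frac{1}{8} \approx -0.125$)
$A{\left(m,W \right)} = W + m$
$t{\left(H,u \right)} = \frac{1}{2} - 4 u$ ($t{\left(H,u \right)} = - 4 \left(u - \frac{1}{8}\right) = - 4 \left(- \frac{1}{8} + u\right) = \frac{1}{2} - 4 u$)
$z{\left(v,h \right)} = v \left(2 + h\right)$ ($z{\left(v,h \right)} = \left(v + 0\right) \left(h + \left(1 + 1\right)\right) = v \left(h + 2\right) = v \left(2 + h\right)$)
$\left(z{\left(t{\left(-5,-1 \right)},-12 \right)} - 95\right)^{2} = \left(\left(\frac{1}{2} - -4\right) \left(2 - 12\right) - 95\right)^{2} = \left(\left(\frac{1}{2} + 4\right) \left(-10\right) - 95\right)^{2} = \left(\frac{9}{2} \left(-10\right) - 95\right)^{2} = \left(-45 - 95\right)^{2} = \left(-140\right)^{2} = 19600$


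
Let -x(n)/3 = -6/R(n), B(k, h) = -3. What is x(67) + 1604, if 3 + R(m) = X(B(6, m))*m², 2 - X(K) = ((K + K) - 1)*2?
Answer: 115200902/71821 ≈ 1604.0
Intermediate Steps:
X(K) = 4 - 4*K (X(K) = 2 - ((K + K) - 1)*2 = 2 - (2*K - 1)*2 = 2 - (-1 + 2*K)*2 = 2 - (-2 + 4*K) = 2 + (2 - 4*K) = 4 - 4*K)
R(m) = -3 + 16*m² (R(m) = -3 + (4 - 4*(-3))*m² = -3 + (4 + 12)*m² = -3 + 16*m²)
x(n) = 18/(-3 + 16*n²) (x(n) = -(-18)/(-3 + 16*n²) = 18/(-3 + 16*n²))
x(67) + 1604 = 18/(-3 + 16*67²) + 1604 = 18/(-3 + 16*4489) + 1604 = 18/(-3 + 71824) + 1604 = 18/71821 + 1604 = 115200902/71821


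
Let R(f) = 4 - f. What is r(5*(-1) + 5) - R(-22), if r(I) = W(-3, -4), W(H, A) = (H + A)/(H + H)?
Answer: -149/6 ≈ -24.833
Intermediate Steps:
W(H, A) = (A + H)/(2*H) (W(H, A) = (A + H)/((2*H)) = (A + H)*(1/(2*H)) = (A + H)/(2*H))
r(I) = 7/6 (r(I) = (½)*(-4 - 3)/(-3) = (½)*(-⅓)*(-7) = 7/6)
r(5*(-1) + 5) - R(-22) = 7/6 - (4 - 1*(-22)) = 7/6 - (4 + 22) = 7/6 - 1*26 = 7/6 - 26 = -149/6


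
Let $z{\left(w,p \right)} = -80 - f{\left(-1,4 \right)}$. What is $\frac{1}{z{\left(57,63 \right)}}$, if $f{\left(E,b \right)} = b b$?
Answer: $- \frac{1}{96} \approx -0.010417$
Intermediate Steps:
$f{\left(E,b \right)} = b^{2}$
$z{\left(w,p \right)} = -96$ ($z{\left(w,p \right)} = -80 - 4^{2} = -80 - 16 = -96$)
$\frac{1}{z{\left(57,63 \right)}} = \frac{1}{-96} = - \frac{1}{96}$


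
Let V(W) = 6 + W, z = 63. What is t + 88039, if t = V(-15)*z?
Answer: 87472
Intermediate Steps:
t = -567 (t = (6 - 15)*63 = -9*63 = -567)
t + 88039 = -567 + 88039 = 87472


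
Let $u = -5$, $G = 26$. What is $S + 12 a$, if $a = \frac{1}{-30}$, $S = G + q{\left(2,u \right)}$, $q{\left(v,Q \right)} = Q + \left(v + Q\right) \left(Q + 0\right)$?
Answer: $\frac{178}{5} \approx 35.6$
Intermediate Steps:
$q{\left(v,Q \right)} = Q + Q \left(Q + v\right)$ ($q{\left(v,Q \right)} = Q + \left(Q + v\right) Q = Q + Q \left(Q + v\right)$)
$S = 36$ ($S = 26 - 5 \left(1 - 5 + 2\right) = 26 - -10 = 26 + 10 = 36$)
$a = - \frac{1}{30} \approx -0.033333$
$S + 12 a = 36 + 12 \left(- \frac{1}{30}\right) = 36 - \frac{2}{5} = \frac{178}{5}$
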